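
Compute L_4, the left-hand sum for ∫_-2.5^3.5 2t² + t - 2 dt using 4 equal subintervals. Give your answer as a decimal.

21

Δt = (3.5 − (-2.5))/4 = 1.5.
Left endpoints: -2.5, -1, 0.5, 2.
f(-2.5) = 8, f(-1) = -1, f(0.5) = -1, f(2) = 8.
Sum = Δt · [f(-2.5) + f(-1) + f(0.5) + f(2)].
Sum = 21.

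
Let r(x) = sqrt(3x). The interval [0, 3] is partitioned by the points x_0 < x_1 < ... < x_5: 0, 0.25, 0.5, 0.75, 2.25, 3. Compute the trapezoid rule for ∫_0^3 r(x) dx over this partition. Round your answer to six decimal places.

5.883028

Subinterval widths: 0.25, 0.25, 0.25, 1.5, 0.75.
r(0) ≈ 0.000000, r(0.25) ≈ 0.866025, r(0.5) ≈ 1.224745, r(0.75) ≈ 1.500000, r(2.25) ≈ 2.598076, r(3) ≈ 3.000000.
On each subinterval the trapezoid contributes (Δx_i/2)·[r(x_{i-1}) + r(x_i)].
Sum ≈ 5.883028.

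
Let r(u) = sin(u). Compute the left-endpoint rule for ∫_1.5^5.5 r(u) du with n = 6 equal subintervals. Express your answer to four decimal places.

-0.0465

Δu = (5.5 − 1.5)/6 = 2/3.
Left endpoints: 1.5, 13/6, 17/6, 3.5, 25/6, 29/6.
r(1.5) ≈ 0.9975, r(13/6) ≈ 0.8277, r(17/6) ≈ 0.3034, r(3.5) ≈ -0.3508, r(25/6) ≈ -0.8548, r(29/6) ≈ -0.9927.
Sum = Δu · [r(1.5) + r(13/6) + r(17/6) + ...].
Sum ≈ -0.0465.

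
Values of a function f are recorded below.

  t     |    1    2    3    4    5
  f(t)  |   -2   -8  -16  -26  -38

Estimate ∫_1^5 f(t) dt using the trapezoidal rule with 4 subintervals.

-70

Δt = 1.
T_4 = (1/2)·[(-2) + 2·(-8) + 2·(-16) + 2·(-26) + (-38)] = -70.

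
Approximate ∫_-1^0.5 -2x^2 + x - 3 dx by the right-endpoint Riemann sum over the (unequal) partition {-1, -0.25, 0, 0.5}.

Subinterval widths: 0.75, 0.25, 0.5.
Right endpoints: -0.25, 0, 0.5.
f(-0.25) = -3.375, f(0) = -3, f(0.5) = -3.
Sum = Σ Δx_i · f(x_i).
Sum = -4.78125.

-4.78125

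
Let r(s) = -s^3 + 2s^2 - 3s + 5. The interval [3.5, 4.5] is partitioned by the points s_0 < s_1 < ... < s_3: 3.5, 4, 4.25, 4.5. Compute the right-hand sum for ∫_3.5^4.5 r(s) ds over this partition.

-46.37890625

Subinterval widths: 0.5, 0.25, 0.25.
Right endpoints: 4, 4.25, 4.5.
r(4) = -39, r(4.25) = -48.390625, r(4.5) = -59.125.
Sum = Σ Δs_i · r(s_i).
Sum = -46.37890625.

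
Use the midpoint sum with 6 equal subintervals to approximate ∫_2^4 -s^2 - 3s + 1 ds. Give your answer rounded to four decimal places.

Δs = (4 − 2)/6 = 1/3.
Midpoints: 13/6, 2.5, 17/6, 19/6, 3.5, 23/6.
f(13/6) = -367/36, f(2.5) = -12.75, f(17/6) = -559/36, f(19/6) = -667/36, f(3.5) = -21.75, f(23/6) = -907/36.
Sum = Δs · [f(13/6) + f(2.5) + f(17/6) + ...].
Sum ≈ -34.6481.

-34.6481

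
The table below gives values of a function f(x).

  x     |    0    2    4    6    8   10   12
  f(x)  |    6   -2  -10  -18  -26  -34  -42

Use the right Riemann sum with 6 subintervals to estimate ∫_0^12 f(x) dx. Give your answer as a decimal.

-264

Δx = 2.
Sum = 2·[(-2) + (-10) + (-18) + (-26) + (-34) + (-42)] = -264.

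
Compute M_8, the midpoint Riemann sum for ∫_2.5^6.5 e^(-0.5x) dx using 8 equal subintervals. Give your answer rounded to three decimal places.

Δx = (6.5 − 2.5)/8 = 0.5.
Midpoints: 2.75, 3.25, 3.75, 4.25, 4.75, 5.25, 5.75, 6.25.
f(2.75) ≈ 0.253, f(3.25) ≈ 0.197, f(3.75) ≈ 0.153, f(4.25) ≈ 0.119, f(4.75) ≈ 0.093, f(5.25) ≈ 0.072, f(5.75) ≈ 0.056, f(6.25) ≈ 0.044.
Sum = Δx · [f(2.75) + f(3.25) + f(3.75) + ...].
Sum ≈ 0.494.

0.494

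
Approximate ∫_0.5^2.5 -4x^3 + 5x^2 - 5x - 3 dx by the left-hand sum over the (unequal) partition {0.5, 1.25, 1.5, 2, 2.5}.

Subinterval widths: 0.75, 0.25, 0.5, 0.5.
Left endpoints: 0.5, 1.25, 1.5, 2.
f(0.5) = -4.75, f(1.25) = -9.25, f(1.5) = -12.75, f(2) = -25.
Sum = Σ Δx_i · f(x_i).
Sum = -24.75.

-24.75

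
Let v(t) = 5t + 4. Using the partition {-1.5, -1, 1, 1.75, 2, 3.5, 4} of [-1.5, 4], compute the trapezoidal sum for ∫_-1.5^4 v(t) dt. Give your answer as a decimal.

Subinterval widths: 0.5, 2, 0.75, 0.25, 1.5, 0.5.
v(-1.5) = -3.5, v(-1) = -1, v(1) = 9, v(1.75) = 12.75, v(2) = 14, v(3.5) = 21.5, v(4) = 24.
On each subinterval the trapezoid contributes (Δt_i/2)·[v(t_{i-1}) + v(t_i)].
Sum = 56.375.

56.375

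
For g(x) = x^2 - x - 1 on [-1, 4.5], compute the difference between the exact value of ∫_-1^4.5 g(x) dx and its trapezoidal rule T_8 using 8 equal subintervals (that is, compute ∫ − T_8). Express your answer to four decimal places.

-0.4333

Exact integral: ∫_-1^4.5 g(x) dx ≈ 15.583333.
T_8 ≈ 16.016602.
Error ≈ 15.583333 − 16.016602 ≈ -0.4333.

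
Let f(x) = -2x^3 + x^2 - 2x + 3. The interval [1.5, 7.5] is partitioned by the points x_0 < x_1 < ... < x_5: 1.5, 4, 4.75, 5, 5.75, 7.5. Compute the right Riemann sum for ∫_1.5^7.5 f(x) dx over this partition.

Subinterval widths: 2.5, 0.75, 0.25, 0.75, 1.75.
Right endpoints: 4, 4.75, 5, 5.75, 7.5.
f(4) = -117, f(4.75) = -198.28125, f(5) = -232, f(5.75) = -355.65625, f(7.5) = -799.5.
Sum = Σ Δx_i · f(x_i).
Sum = -2165.078125.

-2165.078125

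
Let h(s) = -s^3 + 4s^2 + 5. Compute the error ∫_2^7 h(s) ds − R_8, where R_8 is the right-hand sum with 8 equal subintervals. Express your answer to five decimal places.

51.52995

Exact integral: ∫_2^7 h(s) ds ≈ -124.5833333.
R_8 = -176.11328125.
Error ≈ -124.5833333 − (-176.11328125) ≈ 51.52995.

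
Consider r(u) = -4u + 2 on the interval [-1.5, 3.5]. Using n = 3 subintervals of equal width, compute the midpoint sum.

Δu = (3.5 − (-1.5))/3 = 5/3.
Midpoints: -2/3, 1, 8/3.
r(-2/3) = 14/3, r(1) = -2, r(8/3) = -26/3.
Sum = Δu · [r(-2/3) + r(1) + r(8/3)].
Sum = -10.

-10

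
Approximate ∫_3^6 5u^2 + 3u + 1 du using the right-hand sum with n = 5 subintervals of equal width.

Δu = (6 − 3)/5 = 0.6.
Right endpoints: 3.6, 4.2, 4.8, 5.4, 6.
f(3.6) = 76.6, f(4.2) = 101.8, f(4.8) = 130.6, f(5.4) = 163, f(6) = 199.
Sum = Δu · [f(3.6) + f(4.2) + f(4.8) + f(5.4) + f(6)].
Sum = 402.6.

402.6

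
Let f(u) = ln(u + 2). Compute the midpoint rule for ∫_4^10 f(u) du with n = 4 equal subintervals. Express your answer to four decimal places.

13.0761

Δu = (10 − 4)/4 = 1.5.
Midpoints: 4.75, 6.25, 7.75, 9.25.
f(4.75) ≈ 1.9095, f(6.25) ≈ 2.1102, f(7.75) ≈ 2.2773, f(9.25) ≈ 2.4204.
Sum = Δu · [f(4.75) + f(6.25) + f(7.75) + f(9.25)].
Sum ≈ 13.0761.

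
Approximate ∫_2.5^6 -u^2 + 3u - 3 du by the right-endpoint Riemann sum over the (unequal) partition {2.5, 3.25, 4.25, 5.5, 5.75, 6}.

Subinterval widths: 0.75, 1, 1.25, 0.25, 0.25.
Right endpoints: 3.25, 4.25, 5.5, 5.75, 6.
f(3.25) = -3.8125, f(4.25) = -8.3125, f(5.5) = -16.75, f(5.75) = -18.8125, f(6) = -21.
Sum = Σ Δu_i · f(u_i).
Sum = -42.0625.

-42.0625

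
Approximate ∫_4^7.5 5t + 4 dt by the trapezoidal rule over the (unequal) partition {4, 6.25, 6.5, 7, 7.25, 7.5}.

114.625

Subinterval widths: 2.25, 0.25, 0.5, 0.25, 0.25.
f(4) = 24, f(6.25) = 35.25, f(6.5) = 36.5, f(7) = 39, f(7.25) = 40.25, f(7.5) = 41.5.
On each subinterval the trapezoid contributes (Δt_i/2)·[f(t_{i-1}) + f(t_i)].
Sum = 114.625.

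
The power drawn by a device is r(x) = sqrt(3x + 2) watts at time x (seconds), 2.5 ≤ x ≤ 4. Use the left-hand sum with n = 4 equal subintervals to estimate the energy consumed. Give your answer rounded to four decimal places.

5.0092

Δx = (4 − 2.5)/4 = 0.375.
Left endpoints: 2.5, 2.875, 3.25, 3.625.
r(2.5) ≈ 3.0822, r(2.875) ≈ 3.2596, r(3.25) ≈ 3.4278, r(3.625) ≈ 3.5882.
Sum = Δx · [r(2.5) + r(2.875) + r(3.25) + r(3.625)].
Sum ≈ 5.0092.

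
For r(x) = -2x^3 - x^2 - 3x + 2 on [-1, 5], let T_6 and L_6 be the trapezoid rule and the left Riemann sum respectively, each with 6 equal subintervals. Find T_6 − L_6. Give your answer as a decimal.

T_6 = -391.
L_6 = -244.
T_6 − L_6 = -147.

-147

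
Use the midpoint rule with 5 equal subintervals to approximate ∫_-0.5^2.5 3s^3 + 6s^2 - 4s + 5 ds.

Δs = (2.5 − (-0.5))/5 = 0.6.
Midpoints: -0.2, 0.4, 1, 1.6, 2.2.
f(-0.2) = 6.016, f(0.4) = 4.552, f(1) = 10, f(1.6) = 26.248, f(2.2) = 57.184.
Sum = Δs · [f(-0.2) + f(0.4) + f(1) + f(1.6) + f(2.2)].
Sum = 62.4.

62.4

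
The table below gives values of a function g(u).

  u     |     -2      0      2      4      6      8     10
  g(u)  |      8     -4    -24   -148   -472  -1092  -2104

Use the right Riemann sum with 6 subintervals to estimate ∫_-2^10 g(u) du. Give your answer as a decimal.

Δu = 2.
Sum = 2·[(-4) + (-24) + (-148) + (-472) + (-1092) + (-2104)] = -7688.

-7688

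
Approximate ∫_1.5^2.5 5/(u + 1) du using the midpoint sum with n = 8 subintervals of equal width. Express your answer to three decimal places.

Δu = (2.5 − 1.5)/8 = 0.125.
Midpoints: 1.5625, 1.6875, 1.8125, 1.9375, 2.0625, 2.1875, 2.3125, 2.4375.
f(1.5625) = 80/41, f(1.6875) = 80/43, f(1.8125) = 16/9, f(1.9375) = 80/47, f(2.0625) = 80/49, f(2.1875) = 80/51, f(2.3125) = 80/53, f(2.4375) = 16/11.
Sum = Δu · [f(1.5625) + f(1.6875) + f(1.8125) + ...].
Sum ≈ 1.682.

1.682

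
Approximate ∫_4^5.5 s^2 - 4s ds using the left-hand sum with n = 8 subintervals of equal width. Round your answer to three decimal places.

4.860

Δs = (5.5 − 4)/8 = 0.1875.
Left endpoints: 4, 4.1875, 4.375, 4.5625, 4.75, 4.9375, 5.125, 5.3125.
f(4) = 0, f(4.1875) = 0.78515625, f(4.375) = 1.640625, f(4.5625) = 2.56640625, f(4.75) = 3.5625, f(4.9375) = 4.62890625, f(5.125) = 5.765625, f(5.3125) = 6.97265625.
Sum = Δs · [f(4) + f(4.1875) + f(4.375) + ...].
Sum ≈ 4.860.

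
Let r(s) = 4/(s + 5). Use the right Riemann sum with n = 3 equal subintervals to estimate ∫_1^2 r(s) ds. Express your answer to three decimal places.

0.601

Δs = (2 − 1)/3 = 1/3.
Right endpoints: 4/3, 5/3, 2.
r(4/3) = 12/19, r(5/3) = 0.6, r(2) = 4/7.
Sum = Δs · [r(4/3) + r(5/3) + r(2)].
Sum ≈ 0.601.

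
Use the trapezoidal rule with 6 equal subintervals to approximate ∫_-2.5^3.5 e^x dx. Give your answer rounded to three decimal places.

35.741

Δx = (3.5 − (-2.5))/6 = 1.
f(-2.5) ≈ 0.082, f(-1.5) ≈ 0.223, f(-0.5) ≈ 0.607, f(0.5) ≈ 1.649, f(1.5) ≈ 4.482, f(2.5) ≈ 12.182, f(3.5) ≈ 33.115.
T_6 = (Δx/2)·[f(x_0) + 2f(x_1) + ... + 2f(x_{5}) + f(x_6)].
Sum ≈ 35.741.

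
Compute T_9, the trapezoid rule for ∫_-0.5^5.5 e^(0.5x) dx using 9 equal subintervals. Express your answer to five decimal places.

30.00241

Δx = (5.5 − (-0.5))/9 = 2/3.
f(-0.5) ≈ 0.77880, f(1/6) ≈ 1.08690, f(5/6) ≈ 1.51690, f(1.5) ≈ 2.11700, f(13/6) ≈ 2.95451, f(17/6) ≈ 4.12335, f(3.5) ≈ 5.75460, f(25/6) ≈ 8.03119, f(29/6) ≈ 11.20844, f(5.5) ≈ 15.64263.
T_9 = (Δx/2)·[f(x_0) + 2f(x_1) + ... + 2f(x_{8}) + f(x_9)].
Sum ≈ 30.00241.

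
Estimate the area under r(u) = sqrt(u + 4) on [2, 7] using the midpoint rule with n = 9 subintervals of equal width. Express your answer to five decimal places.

Δu = (7 − 2)/9 = 5/9.
Midpoints: 41/18, 17/6, 61/18, 71/18, 4.5, 91/18, 101/18, 37/6, 121/18.
r(41/18) ≈ 2.50555, r(17/6) ≈ 2.61406, r(61/18) ≈ 2.71825, r(71/18) ≈ 2.81859, r(4.5) ≈ 2.91548, r(91/18) ≈ 3.00925, r(101/18) ≈ 3.10018, r(37/6) ≈ 3.18852, r(121/18) ≈ 3.27448.
Sum = Δu · [r(41/18) + r(17/6) + r(61/18) + ...].
Sum ≈ 14.52464.

14.52464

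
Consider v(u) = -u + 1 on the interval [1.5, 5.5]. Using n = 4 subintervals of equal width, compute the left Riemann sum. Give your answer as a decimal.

-8

Δu = (5.5 − 1.5)/4 = 1.
Left endpoints: 1.5, 2.5, 3.5, 4.5.
v(1.5) = -0.5, v(2.5) = -1.5, v(3.5) = -2.5, v(4.5) = -3.5.
Sum = Δu · [v(1.5) + v(2.5) + v(3.5) + v(4.5)].
Sum = -8.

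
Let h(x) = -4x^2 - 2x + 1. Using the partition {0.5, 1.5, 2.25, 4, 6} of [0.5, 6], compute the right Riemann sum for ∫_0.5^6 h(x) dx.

Subinterval widths: 1, 0.75, 1.75, 2.
Right endpoints: 1.5, 2.25, 4, 6.
h(1.5) = -11, h(2.25) = -23.75, h(4) = -71, h(6) = -155.
Sum = Σ Δx_i · h(x_i).
Sum = -463.0625.

-463.0625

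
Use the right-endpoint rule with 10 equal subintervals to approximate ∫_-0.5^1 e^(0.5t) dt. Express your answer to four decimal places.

Δt = (1 − (-0.5))/10 = 0.15.
Right endpoints: -0.35, -0.2, -0.05, 0.1, 0.25, 0.4, 0.55, 0.7, 0.85, 1.
f(-0.35) ≈ 0.8395, f(-0.2) ≈ 0.9048, f(-0.05) ≈ 0.9753, f(0.1) ≈ 1.0513, f(0.25) ≈ 1.1331, f(0.4) ≈ 1.2214, f(0.55) ≈ 1.3165, f(0.7) ≈ 1.4191, f(0.85) ≈ 1.5296, f(1) ≈ 1.6487.
Sum = Δt · [f(-0.35) + f(-0.2) + f(-0.05) + ...].
Sum ≈ 1.8059.

1.8059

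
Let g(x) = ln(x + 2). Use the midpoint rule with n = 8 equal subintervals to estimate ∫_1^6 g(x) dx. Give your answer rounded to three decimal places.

8.343

Δx = (6 − 1)/8 = 0.625.
Midpoints: 1.3125, 1.9375, 2.5625, 3.1875, 3.8125, 4.4375, 5.0625, 5.6875.
g(1.3125) ≈ 1.198, g(1.9375) ≈ 1.371, g(2.5625) ≈ 1.518, g(3.1875) ≈ 1.646, g(3.8125) ≈ 1.760, g(4.4375) ≈ 1.862, g(5.0625) ≈ 1.955, g(5.6875) ≈ 2.040.
Sum = Δx · [g(1.3125) + g(1.9375) + g(2.5625) + ...].
Sum ≈ 8.343.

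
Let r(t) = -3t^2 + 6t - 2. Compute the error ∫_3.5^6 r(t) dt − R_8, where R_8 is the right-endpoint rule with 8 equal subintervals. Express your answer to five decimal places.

Exact integral: ∫_3.5^6 r(t) dt = -106.875.
R_8 ≈ -115.7861328.
Error ≈ -106.875 − (-115.7861328) ≈ 8.91113.

8.91113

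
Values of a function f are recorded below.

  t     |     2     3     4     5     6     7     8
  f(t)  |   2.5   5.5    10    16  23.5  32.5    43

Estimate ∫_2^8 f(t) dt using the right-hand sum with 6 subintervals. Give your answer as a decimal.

Δt = 1.
Sum = 1·[5.5 + 10 + 16 + 23.5 + 32.5 + 43] = 130.5.

130.5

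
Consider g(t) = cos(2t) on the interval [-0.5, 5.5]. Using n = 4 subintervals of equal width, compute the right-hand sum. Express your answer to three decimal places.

-0.410

Δt = (5.5 − (-0.5))/4 = 1.5.
Right endpoints: 1, 2.5, 4, 5.5.
g(1) ≈ -0.416, g(2.5) ≈ 0.284, g(4) ≈ -0.146, g(5.5) ≈ 0.004.
Sum = Δt · [g(1) + g(2.5) + g(4) + g(5.5)].
Sum ≈ -0.410.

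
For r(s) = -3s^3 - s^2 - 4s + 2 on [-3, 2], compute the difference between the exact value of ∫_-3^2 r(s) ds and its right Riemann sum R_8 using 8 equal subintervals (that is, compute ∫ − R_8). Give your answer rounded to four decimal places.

36.3607

Exact integral: ∫_-3^2 r(s) ds ≈ 57.083333.
R_8 = 20.72265625.
Error ≈ 57.083333 − 20.72265625 ≈ 36.3607.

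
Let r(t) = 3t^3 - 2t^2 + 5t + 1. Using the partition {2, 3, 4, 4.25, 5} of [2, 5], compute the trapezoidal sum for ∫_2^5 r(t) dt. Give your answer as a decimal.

445.4609375

Subinterval widths: 1, 1, 0.25, 0.75.
r(2) = 27, r(3) = 79, r(4) = 181, r(4.25) = 216.421875, r(5) = 351.
On each subinterval the trapezoid contributes (Δt_i/2)·[r(t_{i-1}) + r(t_i)].
Sum = 445.4609375.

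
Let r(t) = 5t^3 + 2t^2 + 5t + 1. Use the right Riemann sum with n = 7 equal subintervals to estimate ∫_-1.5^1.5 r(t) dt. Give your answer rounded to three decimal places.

Δt = (1.5 − (-1.5))/7 = 3/7.
Right endpoints: -15/14, -9/14, -3/14, 3/14, 9/14, 15/14, 1.5.
r(-15/14) = -22531/2744, r(-9/14) = -7453/2744, r(-3/14) = -79/2744, r(3/14) = 6071/2744, r(9/14) = 17477/2744, r(15/14) = 40619/2744, r(1.5) = 29.875.
Sum = Δt · [r(-15/14) + r(-9/14) + r(-3/14) + ...].
Sum ≈ 18.130.

18.130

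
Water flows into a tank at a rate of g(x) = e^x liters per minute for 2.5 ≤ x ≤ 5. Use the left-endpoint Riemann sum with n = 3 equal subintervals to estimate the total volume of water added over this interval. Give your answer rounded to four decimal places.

87.2618

Δx = (5 − 2.5)/3 = 5/6.
Left endpoints: 2.5, 10/3, 25/6.
g(2.5) ≈ 12.1825, g(10/3) ≈ 28.0316, g(25/6) ≈ 64.5001.
Sum = Δx · [g(2.5) + g(10/3) + g(25/6)].
Sum ≈ 87.2618.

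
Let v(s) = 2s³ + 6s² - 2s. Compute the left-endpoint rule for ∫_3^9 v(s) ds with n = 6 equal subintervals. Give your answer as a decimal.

3702

Δs = (9 − 3)/6 = 1.
Left endpoints: 3, 4, 5, 6, 7, 8.
v(3) = 102, v(4) = 216, v(5) = 390, v(6) = 636, v(7) = 966, v(8) = 1392.
Sum = Δs · [v(3) + v(4) + v(5) + ...].
Sum = 3702.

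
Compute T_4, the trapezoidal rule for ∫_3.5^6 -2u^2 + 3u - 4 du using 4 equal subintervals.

Δu = (6 − 3.5)/4 = 0.625.
f(3.5) = -18, f(4.125) = -25.65625, f(4.75) = -34.875, f(5.375) = -45.65625, f(6) = -58.
T_4 = (Δu/2)·[f(u_0) + 2f(u_1) + 2f(u_2) + 2f(u_3) + f(u_4)].
Sum = -90.1171875.

-90.1171875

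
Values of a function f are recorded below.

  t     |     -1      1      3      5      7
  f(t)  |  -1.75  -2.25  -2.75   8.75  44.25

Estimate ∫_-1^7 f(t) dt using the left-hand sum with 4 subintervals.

Δt = 2.
Sum = 2·[(-1.75) + (-2.25) + (-2.75) + 8.75] = 4.

4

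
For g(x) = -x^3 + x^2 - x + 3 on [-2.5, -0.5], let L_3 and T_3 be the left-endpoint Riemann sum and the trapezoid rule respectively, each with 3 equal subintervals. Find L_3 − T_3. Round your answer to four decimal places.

7.8333

L_3 ≈ 32.564815.
T_3 ≈ 24.731481.
L_3 − T_3 ≈ 7.8333.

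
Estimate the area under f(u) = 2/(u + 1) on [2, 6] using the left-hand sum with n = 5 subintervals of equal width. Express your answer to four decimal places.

1.8566

Δu = (6 − 2)/5 = 0.8.
Left endpoints: 2, 2.8, 3.6, 4.4, 5.2.
f(2) = 2/3, f(2.8) = 10/19, f(3.6) = 10/23, f(4.4) = 10/27, f(5.2) = 10/31.
Sum = Δu · [f(2) + f(2.8) + f(3.6) + f(4.4) + f(5.2)].
Sum ≈ 1.8566.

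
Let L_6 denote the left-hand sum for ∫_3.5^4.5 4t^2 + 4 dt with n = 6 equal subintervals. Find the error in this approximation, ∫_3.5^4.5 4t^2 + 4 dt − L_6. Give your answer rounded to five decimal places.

Exact integral: ∫_3.5^4.5 f(t) dt ≈ 68.3333333.
L_6 ≈ 65.6851852.
Error ≈ 68.3333333 − 65.6851852 ≈ 2.64815.

2.64815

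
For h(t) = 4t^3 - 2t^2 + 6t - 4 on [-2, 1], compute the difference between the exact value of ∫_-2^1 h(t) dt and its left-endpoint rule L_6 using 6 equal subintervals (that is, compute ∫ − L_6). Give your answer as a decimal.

16

Exact integral: ∫_-2^1 h(t) dt = -42.
L_6 = -58.
Error = -42 − (-58) = 16.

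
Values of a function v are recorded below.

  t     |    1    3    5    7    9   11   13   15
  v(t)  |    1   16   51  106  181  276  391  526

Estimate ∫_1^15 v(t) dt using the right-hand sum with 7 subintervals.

Δt = 2.
Sum = 2·[16 + 51 + 106 + 181 + 276 + 391 + 526] = 3094.

3094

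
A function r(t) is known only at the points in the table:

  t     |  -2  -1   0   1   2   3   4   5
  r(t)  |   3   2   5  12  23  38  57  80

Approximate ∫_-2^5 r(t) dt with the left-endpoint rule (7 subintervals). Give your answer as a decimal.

140

Δt = 1.
Sum = 1·[3 + 2 + 5 + 12 + 23 + 38 + 57] = 140.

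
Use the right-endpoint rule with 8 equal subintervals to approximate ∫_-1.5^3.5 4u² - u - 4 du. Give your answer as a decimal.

Δu = (3.5 − (-1.5))/8 = 0.625.
Right endpoints: -0.875, -0.25, 0.375, 1, 1.625, 2.25, 2.875, 3.5.
f(-0.875) = -0.0625, f(-0.25) = -3.5, f(0.375) = -3.8125, f(1) = -1, f(1.625) = 4.9375, f(2.25) = 14, f(2.875) = 26.1875, f(3.5) = 41.5.
Sum = Δu · [f(-0.875) + f(-0.25) + f(0.375) + ...].
Sum = 48.90625.

48.90625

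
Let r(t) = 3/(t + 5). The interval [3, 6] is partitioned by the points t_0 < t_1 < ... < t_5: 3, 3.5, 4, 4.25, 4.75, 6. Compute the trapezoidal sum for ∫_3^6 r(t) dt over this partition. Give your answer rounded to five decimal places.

0.95653

Subinterval widths: 0.5, 0.5, 0.25, 0.5, 1.25.
r(3) = 0.375, r(3.5) = 6/17, r(4) = 1/3, r(4.25) = 12/37, r(4.75) = 4/13, r(6) = 3/11.
On each subinterval the trapezoid contributes (Δt_i/2)·[r(t_{i-1}) + r(t_i)].
Sum ≈ 0.95653.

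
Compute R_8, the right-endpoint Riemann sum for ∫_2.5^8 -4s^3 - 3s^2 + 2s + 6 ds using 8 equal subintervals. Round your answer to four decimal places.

-5229.4473

Δs = (8 − 2.5)/8 = 0.6875.
Right endpoints: 3.1875, 3.875, 4.5625, 5.25, 5.9375, 6.625, 7.3125, 8.
f(3.1875) = -151191/1024, f(3.875) = -264.0390625, f(4.5625) = -437477/1024, f(5.25) = -645, f(5.9375) = -947371/1024, f(6.625) = -1275.5234375, f(7.3125) = -1744761/1024, f(8) = -2218.
Sum = Δs · [f(3.1875) + f(3.875) + f(4.5625) + ...].
Sum ≈ -5229.4473.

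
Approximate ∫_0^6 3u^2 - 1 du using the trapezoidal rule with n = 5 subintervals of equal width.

Δu = (6 − 0)/5 = 1.2.
f(0) = -1, f(1.2) = 3.32, f(2.4) = 16.28, f(3.6) = 37.88, f(4.8) = 68.12, f(6) = 107.
T_5 = (Δu/2)·[f(u_0) + 2f(u_1) + ... + 2f(u_{4}) + f(u_5)].
Sum = 214.32.

214.32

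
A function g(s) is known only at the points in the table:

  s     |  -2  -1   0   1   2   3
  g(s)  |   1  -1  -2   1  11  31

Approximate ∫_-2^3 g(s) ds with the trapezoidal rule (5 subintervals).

25

Δs = 1.
T_5 = (1/2)·[1 + 2·(-1) + 2·(-2) + 2·1 + 2·11 + 31] = 25.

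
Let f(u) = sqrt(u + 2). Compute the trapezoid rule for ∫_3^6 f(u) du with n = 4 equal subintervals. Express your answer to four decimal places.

Δu = (6 − 3)/4 = 0.75.
f(3) ≈ 2.2361, f(3.75) ≈ 2.3979, f(4.5) ≈ 2.5495, f(5.25) ≈ 2.6926, f(6) ≈ 2.8284.
T_4 = (Δu/2)·[f(u_0) + 2f(u_1) + 2f(u_2) + 2f(u_3) + f(u_4)].
Sum ≈ 7.6292.

7.6292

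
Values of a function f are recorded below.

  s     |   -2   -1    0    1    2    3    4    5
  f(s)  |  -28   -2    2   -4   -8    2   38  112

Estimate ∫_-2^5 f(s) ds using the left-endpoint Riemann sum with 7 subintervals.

0

Δs = 1.
Sum = 1·[(-28) + (-2) + 2 + (-4) + (-8) + 2 + 38] = 0.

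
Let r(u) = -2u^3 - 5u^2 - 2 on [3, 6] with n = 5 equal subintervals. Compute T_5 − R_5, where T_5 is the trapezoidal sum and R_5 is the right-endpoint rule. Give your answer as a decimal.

T_5 = -934.26.
R_5 = -1088.16.
T_5 − R_5 = 153.9.

153.9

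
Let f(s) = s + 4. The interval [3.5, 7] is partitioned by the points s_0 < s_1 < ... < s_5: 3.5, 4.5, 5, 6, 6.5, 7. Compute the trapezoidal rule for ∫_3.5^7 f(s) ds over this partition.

32.375

Subinterval widths: 1, 0.5, 1, 0.5, 0.5.
f(3.5) = 7.5, f(4.5) = 8.5, f(5) = 9, f(6) = 10, f(6.5) = 10.5, f(7) = 11.
On each subinterval the trapezoid contributes (Δs_i/2)·[f(s_{i-1}) + f(s_i)].
Sum = 32.375.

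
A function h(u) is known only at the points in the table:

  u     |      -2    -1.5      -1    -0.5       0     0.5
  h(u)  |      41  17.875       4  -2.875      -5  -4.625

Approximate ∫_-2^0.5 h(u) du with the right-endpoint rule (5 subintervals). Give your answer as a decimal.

4.6875

Δu = 0.5.
Sum = 0.5·[17.875 + 4 + (-2.875) + (-5) + (-4.625)] = 4.6875.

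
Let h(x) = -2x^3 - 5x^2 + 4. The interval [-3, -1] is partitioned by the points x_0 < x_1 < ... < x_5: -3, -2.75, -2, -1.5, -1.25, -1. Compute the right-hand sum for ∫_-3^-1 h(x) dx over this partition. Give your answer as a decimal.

1.96875

Subinterval widths: 0.25, 0.75, 0.5, 0.25, 0.25.
Right endpoints: -2.75, -2, -1.5, -1.25, -1.
h(-2.75) = 7.78125, h(-2) = 0, h(-1.5) = -0.5, h(-1.25) = 0.09375, h(-1) = 1.
Sum = Σ Δx_i · h(x_i).
Sum = 1.96875.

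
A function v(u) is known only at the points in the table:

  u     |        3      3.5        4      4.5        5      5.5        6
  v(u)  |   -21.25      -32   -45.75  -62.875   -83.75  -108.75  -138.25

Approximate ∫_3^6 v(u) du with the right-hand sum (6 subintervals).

-235.6875

Δu = 0.5.
Sum = 0.5·[(-32) + (-45.75) + (-62.875) + (-83.75) + (-108.75) + (-138.25)] = -235.6875.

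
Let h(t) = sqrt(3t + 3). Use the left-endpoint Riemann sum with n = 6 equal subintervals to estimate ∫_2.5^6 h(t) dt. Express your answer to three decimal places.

13.429

Δt = (6 − 2.5)/6 = 7/12.
Left endpoints: 2.5, 37/12, 11/3, 4.25, 29/6, 65/12.
h(2.5) ≈ 3.240, h(37/12) ≈ 3.500, h(11/3) ≈ 3.742, h(4.25) ≈ 3.969, h(29/6) ≈ 4.183, h(65/12) ≈ 4.387.
Sum = Δt · [h(2.5) + h(37/12) + h(11/3) + ...].
Sum ≈ 13.429.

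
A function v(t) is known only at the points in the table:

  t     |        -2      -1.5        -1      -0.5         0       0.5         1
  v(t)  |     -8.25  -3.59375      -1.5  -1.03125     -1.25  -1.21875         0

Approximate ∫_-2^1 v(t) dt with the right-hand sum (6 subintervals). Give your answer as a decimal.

Δt = 0.5.
Sum = 0.5·[(-3.59375) + (-1.5) + (-1.03125) + (-1.25) + (-1.21875) + 0] = -4.296875.

-4.296875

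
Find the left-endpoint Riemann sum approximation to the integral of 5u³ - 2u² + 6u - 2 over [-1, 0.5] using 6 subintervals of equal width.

-9.27734375

Δu = (0.5 − (-1))/6 = 0.25.
Left endpoints: -1, -0.75, -0.5, -0.25, 0, 0.25.
f(-1) = -15, f(-0.75) = -9.734375, f(-0.5) = -6.125, f(-0.25) = -3.703125, f(0) = -2, f(0.25) = -0.546875.
Sum = Δu · [f(-1) + f(-0.75) + f(-0.5) + ...].
Sum = -9.27734375.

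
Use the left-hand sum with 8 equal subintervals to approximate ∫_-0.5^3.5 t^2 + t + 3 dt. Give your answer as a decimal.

28.5

Δt = (3.5 − (-0.5))/8 = 0.5.
Left endpoints: -0.5, 0, 0.5, 1, 1.5, 2, 2.5, 3.
f(-0.5) = 2.75, f(0) = 3, f(0.5) = 3.75, f(1) = 5, f(1.5) = 6.75, f(2) = 9, f(2.5) = 11.75, f(3) = 15.
Sum = Δt · [f(-0.5) + f(0) + f(0.5) + ...].
Sum = 28.5.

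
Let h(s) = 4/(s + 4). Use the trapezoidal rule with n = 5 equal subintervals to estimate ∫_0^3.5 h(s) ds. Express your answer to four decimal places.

2.5217

Δs = (3.5 − 0)/5 = 0.7.
h(0) = 1, h(0.7) = 40/47, h(1.4) = 20/27, h(2.1) = 40/61, h(2.8) = 10/17, h(3.5) = 8/15.
T_5 = (Δs/2)·[h(s_0) + 2h(s_1) + ... + 2h(s_{4}) + h(s_5)].
Sum ≈ 2.5217.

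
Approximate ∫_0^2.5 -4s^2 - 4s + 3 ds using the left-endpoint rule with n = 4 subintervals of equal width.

Δs = (2.5 − 0)/4 = 0.625.
Left endpoints: 0, 0.625, 1.25, 1.875.
f(0) = 3, f(0.625) = -1.0625, f(1.25) = -8.25, f(1.875) = -18.5625.
Sum = Δs · [f(0) + f(0.625) + f(1.25) + f(1.875)].
Sum = -15.546875.

-15.546875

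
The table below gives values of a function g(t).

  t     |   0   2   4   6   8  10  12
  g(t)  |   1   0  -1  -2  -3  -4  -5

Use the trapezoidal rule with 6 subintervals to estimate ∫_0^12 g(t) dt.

Δt = 2.
T_6 = (2/2)·[1 + 2·0 + 2·(-1) + 2·(-2) + 2·(-3) + 2·(-4) + (-5)] = -24.

-24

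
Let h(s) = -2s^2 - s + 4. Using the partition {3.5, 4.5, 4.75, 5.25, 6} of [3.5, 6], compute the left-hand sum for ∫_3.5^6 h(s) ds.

-99.46875

Subinterval widths: 1, 0.25, 0.5, 0.75.
Left endpoints: 3.5, 4.5, 4.75, 5.25.
h(3.5) = -24, h(4.5) = -41, h(4.75) = -45.875, h(5.25) = -56.375.
Sum = Σ Δs_i · h(s_i).
Sum = -99.46875.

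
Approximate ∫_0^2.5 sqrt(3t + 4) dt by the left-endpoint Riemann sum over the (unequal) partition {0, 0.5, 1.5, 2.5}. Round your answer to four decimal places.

Subinterval widths: 0.5, 1, 1.
Left endpoints: 0, 0.5, 1.5.
f(0) ≈ 2.0000, f(0.5) ≈ 2.3452, f(1.5) ≈ 2.9155.
Sum = Σ Δt_i · f(t_i).
Sum ≈ 6.2607.

6.2607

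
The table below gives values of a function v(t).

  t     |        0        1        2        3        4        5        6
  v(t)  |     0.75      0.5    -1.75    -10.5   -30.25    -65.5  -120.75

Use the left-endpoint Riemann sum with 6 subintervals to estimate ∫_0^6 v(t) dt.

Δt = 1.
Sum = 1·[0.75 + 0.5 + (-1.75) + (-10.5) + (-30.25) + (-65.5)] = -106.75.

-106.75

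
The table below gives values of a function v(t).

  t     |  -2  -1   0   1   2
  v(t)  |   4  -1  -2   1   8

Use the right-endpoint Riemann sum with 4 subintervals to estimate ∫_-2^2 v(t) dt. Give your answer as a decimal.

6

Δt = 1.
Sum = 1·[(-1) + (-2) + 1 + 8] = 6.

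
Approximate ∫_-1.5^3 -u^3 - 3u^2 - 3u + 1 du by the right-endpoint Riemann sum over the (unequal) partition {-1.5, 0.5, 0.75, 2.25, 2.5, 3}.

-93.30078125

Subinterval widths: 2, 0.25, 1.5, 0.25, 0.5.
Right endpoints: 0.5, 0.75, 2.25, 2.5, 3.
f(0.5) = -1.375, f(0.75) = -3.359375, f(2.25) = -32.328125, f(2.5) = -40.875, f(3) = -62.
Sum = Σ Δu_i · f(u_i).
Sum = -93.30078125.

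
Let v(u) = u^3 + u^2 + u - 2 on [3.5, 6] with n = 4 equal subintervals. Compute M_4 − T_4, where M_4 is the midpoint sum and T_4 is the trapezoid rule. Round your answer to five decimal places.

M_4 ≈ 349.8266602.
T_4 ≈ 353.5498047.
M_4 − T_4 ≈ -3.72314.

-3.72314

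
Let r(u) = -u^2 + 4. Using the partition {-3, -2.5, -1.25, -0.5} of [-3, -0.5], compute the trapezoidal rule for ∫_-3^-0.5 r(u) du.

Subinterval widths: 0.5, 1.25, 0.75.
r(-3) = -5, r(-2.5) = -2.25, r(-1.25) = 2.4375, r(-0.5) = 3.75.
On each subinterval the trapezoid contributes (Δu_i/2)·[r(u_{i-1}) + r(u_i)].
Sum = 0.625.

0.625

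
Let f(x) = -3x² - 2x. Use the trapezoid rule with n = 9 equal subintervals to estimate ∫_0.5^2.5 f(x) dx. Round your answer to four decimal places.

-21.5494

Δx = (2.5 − 0.5)/9 = 2/9.
f(0.5) = -1.75, f(13/18) = -325/108, f(17/18) = -493/108, f(7/6) = -77/12, f(25/18) = -925/108, f(29/18) = -1189/108, f(11/6) = -13.75, f(37/18) = -1813/108, f(41/18) = -2173/108, f(2.5) = -23.75.
T_9 = (Δx/2)·[f(x_0) + 2f(x_1) + ... + 2f(x_{8}) + f(x_9)].
Sum ≈ -21.5494.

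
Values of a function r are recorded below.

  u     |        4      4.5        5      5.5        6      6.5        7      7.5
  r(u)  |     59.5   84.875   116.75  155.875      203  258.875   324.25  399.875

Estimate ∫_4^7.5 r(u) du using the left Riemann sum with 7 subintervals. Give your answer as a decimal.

601.5625

Δu = 0.5.
Sum = 0.5·[59.5 + 84.875 + 116.75 + 155.875 + 203 + 258.875 + 324.25] = 601.5625.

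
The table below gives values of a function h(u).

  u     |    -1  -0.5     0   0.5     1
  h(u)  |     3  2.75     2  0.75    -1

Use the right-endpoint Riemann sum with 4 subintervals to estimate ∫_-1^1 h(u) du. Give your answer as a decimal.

Δu = 0.5.
Sum = 0.5·[2.75 + 2 + 0.75 + (-1)] = 2.25.

2.25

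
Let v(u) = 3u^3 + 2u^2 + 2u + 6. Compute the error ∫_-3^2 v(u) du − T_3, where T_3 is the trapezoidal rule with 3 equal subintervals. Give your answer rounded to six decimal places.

5.787037

Exact integral: ∫_-3^2 v(u) du ≈ -0.41666667.
T_3 ≈ -6.20370370.
Error ≈ -0.41666667 − (-6.20370370) ≈ 5.787037.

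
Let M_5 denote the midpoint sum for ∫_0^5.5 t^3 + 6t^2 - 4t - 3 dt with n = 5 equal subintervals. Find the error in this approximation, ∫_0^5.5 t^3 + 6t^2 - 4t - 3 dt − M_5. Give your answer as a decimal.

7.9028125

Exact integral: ∫_0^5.5 f(t) dt = 484.515625.
M_5 = 476.6128125.
Error = 484.515625 − 476.6128125 = 7.9028125.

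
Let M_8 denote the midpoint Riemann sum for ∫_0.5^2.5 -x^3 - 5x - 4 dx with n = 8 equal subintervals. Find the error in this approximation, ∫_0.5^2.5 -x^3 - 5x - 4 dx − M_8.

-0.046875

Exact integral: ∫_0.5^2.5 f(x) dx = -32.75.
M_8 = -32.703125.
Error = -32.75 − (-32.703125) = -0.046875.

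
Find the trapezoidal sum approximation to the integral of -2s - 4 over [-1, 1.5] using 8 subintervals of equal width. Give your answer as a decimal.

Δs = (1.5 − (-1))/8 = 0.3125.
f(-1) = -2, f(-0.6875) = -2.625, f(-0.375) = -3.25, f(-0.0625) = -3.875, f(0.25) = -4.5, f(0.5625) = -5.125, f(0.875) = -5.75, f(1.1875) = -6.375, f(1.5) = -7.
T_8 = (Δs/2)·[f(s_0) + 2f(s_1) + ... + 2f(s_{7}) + f(s_8)].
Sum = -11.25.

-11.25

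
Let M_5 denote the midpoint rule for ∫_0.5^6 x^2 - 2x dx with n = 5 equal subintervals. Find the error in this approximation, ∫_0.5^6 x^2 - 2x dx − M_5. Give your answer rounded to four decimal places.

Exact integral: ∫_0.5^6 f(x) dx ≈ 36.208333.
M_5 = 35.65375.
Error ≈ 36.208333 − 35.65375 ≈ 0.5546.

0.5546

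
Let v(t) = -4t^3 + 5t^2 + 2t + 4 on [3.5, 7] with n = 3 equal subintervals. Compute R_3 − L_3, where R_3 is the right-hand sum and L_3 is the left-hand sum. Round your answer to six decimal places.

-1178.041667

R_3 ≈ -2335.05092593.
L_3 ≈ -1157.00925926.
R_3 − L_3 ≈ -1178.041667.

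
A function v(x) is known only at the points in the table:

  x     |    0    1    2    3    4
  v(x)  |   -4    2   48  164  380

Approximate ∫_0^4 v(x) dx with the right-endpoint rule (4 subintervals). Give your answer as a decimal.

594

Δx = 1.
Sum = 1·[2 + 48 + 164 + 380] = 594.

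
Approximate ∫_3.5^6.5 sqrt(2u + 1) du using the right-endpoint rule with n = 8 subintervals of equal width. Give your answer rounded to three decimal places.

Δu = (6.5 − 3.5)/8 = 0.375.
Right endpoints: 3.875, 4.25, 4.625, 5, 5.375, 5.75, 6.125, 6.5.
f(3.875) ≈ 2.958, f(4.25) ≈ 3.082, f(4.625) ≈ 3.202, f(5) ≈ 3.317, f(5.375) ≈ 3.428, f(5.75) ≈ 3.536, f(6.125) ≈ 3.640, f(6.5) ≈ 3.742.
Sum = Δu · [f(3.875) + f(4.25) + f(4.625) + ...].
Sum ≈ 10.089.

10.089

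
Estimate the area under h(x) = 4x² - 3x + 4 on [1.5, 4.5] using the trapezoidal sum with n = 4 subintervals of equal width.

103.125

Δx = (4.5 − 1.5)/4 = 0.75.
h(1.5) = 8.5, h(2.25) = 17.5, h(3) = 31, h(3.75) = 49, h(4.5) = 71.5.
T_4 = (Δx/2)·[h(x_0) + 2h(x_1) + 2h(x_2) + 2h(x_3) + h(x_4)].
Sum = 103.125.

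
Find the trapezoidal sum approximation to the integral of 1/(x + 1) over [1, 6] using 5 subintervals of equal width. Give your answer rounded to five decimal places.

1.27143

Δx = (6 − 1)/5 = 1.
f(1) = 0.5, f(2) = 1/3, f(3) = 0.25, f(4) = 0.2, f(5) = 1/6, f(6) = 1/7.
T_5 = (Δx/2)·[f(x_0) + 2f(x_1) + ... + 2f(x_{4}) + f(x_5)].
Sum ≈ 1.27143.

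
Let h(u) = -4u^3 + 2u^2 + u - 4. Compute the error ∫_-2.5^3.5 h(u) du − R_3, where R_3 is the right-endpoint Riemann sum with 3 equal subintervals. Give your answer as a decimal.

Exact integral: ∫_-2.5^3.5 h(u) du = -93.
R_3 = -325.
Error = -93 − (-325) = 232.

232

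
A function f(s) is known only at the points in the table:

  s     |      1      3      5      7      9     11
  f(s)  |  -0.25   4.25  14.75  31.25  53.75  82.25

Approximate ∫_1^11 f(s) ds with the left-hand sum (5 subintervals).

Δs = 2.
Sum = 2·[(-0.25) + 4.25 + 14.75 + 31.25 + 53.75] = 207.5.

207.5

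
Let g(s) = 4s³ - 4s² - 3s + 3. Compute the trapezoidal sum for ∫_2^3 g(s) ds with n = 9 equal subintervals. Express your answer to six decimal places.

Δs = (3 − 2)/9 = 1/9.
g(2) = 13, g(19/9) = 12010/729, g(20/9) = 14927/729, g(7/3) = 676/27, g(22/9) = 22009/729, g(23/9) = 26222/729, g(8/3) = 1145/27, g(25/9) = 36112/729, g(26/9) = 41837/729, g(3) = 66.
T_9 = (Δs/2)·[g(s_0) + 2g(s_1) + ... + 2g(s_{8}) + g(s_9)].
Sum ≈ 35.220165.

35.220165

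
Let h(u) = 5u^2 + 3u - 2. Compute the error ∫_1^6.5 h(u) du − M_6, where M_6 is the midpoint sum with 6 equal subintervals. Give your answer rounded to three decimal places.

1.926

Exact integral: ∫_1^6.5 h(u) du ≈ 506.91667.
M_6 ≈ 504.99103.
Error ≈ 506.91667 − 504.99103 ≈ 1.926.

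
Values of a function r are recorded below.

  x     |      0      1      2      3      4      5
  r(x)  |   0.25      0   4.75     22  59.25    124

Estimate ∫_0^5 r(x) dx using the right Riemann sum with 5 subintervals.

210

Δx = 1.
Sum = 1·[0 + 4.75 + 22 + 59.25 + 124] = 210.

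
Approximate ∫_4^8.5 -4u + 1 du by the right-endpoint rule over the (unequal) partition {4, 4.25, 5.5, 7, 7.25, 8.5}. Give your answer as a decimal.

-119

Subinterval widths: 0.25, 1.25, 1.5, 0.25, 1.25.
Right endpoints: 4.25, 5.5, 7, 7.25, 8.5.
f(4.25) = -16, f(5.5) = -21, f(7) = -27, f(7.25) = -28, f(8.5) = -33.
Sum = Σ Δu_i · f(u_i).
Sum = -119.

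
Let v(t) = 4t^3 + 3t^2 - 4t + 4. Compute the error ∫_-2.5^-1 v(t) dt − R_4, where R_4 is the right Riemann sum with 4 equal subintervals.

Exact integral: ∫_-2.5^-1 v(t) dt = -6.9375.
R_4 = -0.6796875.
Error = -6.9375 − (-0.6796875) = -6.2578125.

-6.2578125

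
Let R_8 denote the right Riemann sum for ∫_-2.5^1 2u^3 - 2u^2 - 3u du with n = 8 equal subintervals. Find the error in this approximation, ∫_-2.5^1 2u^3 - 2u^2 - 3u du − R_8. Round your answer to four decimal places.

Exact integral: ∫_-2.5^1 f(u) du ≈ -22.239583.
R_8 ≈ -15.691895.
Error ≈ -22.239583 − (-15.691895) ≈ -6.5477.

-6.5477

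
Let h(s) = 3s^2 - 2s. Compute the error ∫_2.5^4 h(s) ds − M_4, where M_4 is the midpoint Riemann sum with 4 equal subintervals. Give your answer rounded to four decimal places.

Exact integral: ∫_2.5^4 h(s) ds = 38.625.
M_4 ≈ 38.572266.
Error ≈ 38.625 − 38.572266 ≈ 0.0527.

0.0527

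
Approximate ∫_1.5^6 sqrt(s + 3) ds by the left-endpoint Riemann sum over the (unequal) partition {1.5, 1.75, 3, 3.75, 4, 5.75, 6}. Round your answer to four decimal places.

11.1109

Subinterval widths: 0.25, 1.25, 0.75, 0.25, 1.75, 0.25.
Left endpoints: 1.5, 1.75, 3, 3.75, 4, 5.75.
f(1.5) ≈ 2.1213, f(1.75) ≈ 2.1794, f(3) ≈ 2.4495, f(3.75) ≈ 2.5981, f(4) ≈ 2.6458, f(5.75) ≈ 2.9580.
Sum = Σ Δs_i · f(s_i).
Sum ≈ 11.1109.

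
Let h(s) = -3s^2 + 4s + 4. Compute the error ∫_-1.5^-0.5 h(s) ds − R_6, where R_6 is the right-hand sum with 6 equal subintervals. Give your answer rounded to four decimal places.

Exact integral: ∫_-1.5^-0.5 h(s) ds = -3.25.
R_6 ≈ -2.430556.
Error ≈ -3.25 − (-2.430556) ≈ -0.8194.

-0.8194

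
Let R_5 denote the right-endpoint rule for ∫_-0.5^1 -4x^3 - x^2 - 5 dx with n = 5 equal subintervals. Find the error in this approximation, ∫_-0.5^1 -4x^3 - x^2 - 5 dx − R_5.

Exact integral: ∫_-0.5^1 f(x) dx = -8.8125.
R_5 = -9.69.
Error = -8.8125 − (-9.69) = 0.8775.

0.8775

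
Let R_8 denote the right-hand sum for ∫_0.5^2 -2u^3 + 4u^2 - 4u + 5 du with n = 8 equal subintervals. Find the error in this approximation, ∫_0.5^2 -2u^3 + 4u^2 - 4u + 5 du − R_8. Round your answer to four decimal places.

Exact integral: ∫_0.5^2 f(u) du = 2.53125.
R_8 ≈ 1.867676.
Error ≈ 2.53125 − 1.867676 ≈ 0.6636.

0.6636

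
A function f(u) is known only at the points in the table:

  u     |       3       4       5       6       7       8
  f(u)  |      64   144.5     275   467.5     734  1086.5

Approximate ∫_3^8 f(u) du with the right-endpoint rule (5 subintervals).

Δu = 1.
Sum = 1·[144.5 + 275 + 467.5 + 734 + 1086.5] = 2707.5.

2707.5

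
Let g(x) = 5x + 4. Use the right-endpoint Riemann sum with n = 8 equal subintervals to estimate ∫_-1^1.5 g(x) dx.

15.078125

Δx = (1.5 − (-1))/8 = 0.3125.
Right endpoints: -0.6875, -0.375, -0.0625, 0.25, 0.5625, 0.875, 1.1875, 1.5.
g(-0.6875) = 0.5625, g(-0.375) = 2.125, g(-0.0625) = 3.6875, g(0.25) = 5.25, g(0.5625) = 6.8125, g(0.875) = 8.375, g(1.1875) = 9.9375, g(1.5) = 11.5.
Sum = Δx · [g(-0.6875) + g(-0.375) + g(-0.0625) + ...].
Sum = 15.078125.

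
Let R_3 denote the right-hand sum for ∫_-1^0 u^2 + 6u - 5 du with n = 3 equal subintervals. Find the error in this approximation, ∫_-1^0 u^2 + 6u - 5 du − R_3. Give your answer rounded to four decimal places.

-0.8519

Exact integral: ∫_-1^0 f(u) du ≈ -7.666667.
R_3 ≈ -6.814815.
Error ≈ -7.666667 − (-6.814815) ≈ -0.8519.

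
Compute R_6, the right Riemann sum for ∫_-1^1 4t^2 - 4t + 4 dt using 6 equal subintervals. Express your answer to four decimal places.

9.4815

Δt = (1 − (-1))/6 = 1/3.
Right endpoints: -2/3, -1/3, 0, 1/3, 2/3, 1.
f(-2/3) = 76/9, f(-1/3) = 52/9, f(0) = 4, f(1/3) = 28/9, f(2/3) = 28/9, f(1) = 4.
Sum = Δt · [f(-2/3) + f(-1/3) + f(0) + ...].
Sum ≈ 9.4815.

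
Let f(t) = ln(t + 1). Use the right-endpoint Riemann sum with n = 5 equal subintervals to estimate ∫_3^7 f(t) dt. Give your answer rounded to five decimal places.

Δt = (7 − 3)/5 = 0.8.
Right endpoints: 3.8, 4.6, 5.4, 6.2, 7.
f(3.8) ≈ 1.56862, f(4.6) ≈ 1.72277, f(5.4) ≈ 1.85630, f(6.2) ≈ 1.97408, f(7) ≈ 2.07944.
Sum = Δt · [f(3.8) + f(4.6) + f(5.4) + f(6.2) + f(7)].
Sum ≈ 7.36096.

7.36096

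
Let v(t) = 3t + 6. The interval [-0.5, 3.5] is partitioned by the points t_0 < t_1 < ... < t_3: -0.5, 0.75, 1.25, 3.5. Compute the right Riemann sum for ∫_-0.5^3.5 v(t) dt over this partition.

52.3125

Subinterval widths: 1.25, 0.5, 2.25.
Right endpoints: 0.75, 1.25, 3.5.
v(0.75) = 8.25, v(1.25) = 9.75, v(3.5) = 16.5.
Sum = Σ Δt_i · v(t_i).
Sum = 52.3125.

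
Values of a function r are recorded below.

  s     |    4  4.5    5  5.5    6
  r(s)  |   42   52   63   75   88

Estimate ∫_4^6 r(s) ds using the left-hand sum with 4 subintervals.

Δs = 0.5.
Sum = 0.5·[42 + 52 + 63 + 75] = 116.

116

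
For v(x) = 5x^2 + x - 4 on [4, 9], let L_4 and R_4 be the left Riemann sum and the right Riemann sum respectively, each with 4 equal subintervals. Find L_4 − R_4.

L_4 = 921.09375.
R_4 = 1333.59375.
L_4 − R_4 = -412.5.

-412.5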